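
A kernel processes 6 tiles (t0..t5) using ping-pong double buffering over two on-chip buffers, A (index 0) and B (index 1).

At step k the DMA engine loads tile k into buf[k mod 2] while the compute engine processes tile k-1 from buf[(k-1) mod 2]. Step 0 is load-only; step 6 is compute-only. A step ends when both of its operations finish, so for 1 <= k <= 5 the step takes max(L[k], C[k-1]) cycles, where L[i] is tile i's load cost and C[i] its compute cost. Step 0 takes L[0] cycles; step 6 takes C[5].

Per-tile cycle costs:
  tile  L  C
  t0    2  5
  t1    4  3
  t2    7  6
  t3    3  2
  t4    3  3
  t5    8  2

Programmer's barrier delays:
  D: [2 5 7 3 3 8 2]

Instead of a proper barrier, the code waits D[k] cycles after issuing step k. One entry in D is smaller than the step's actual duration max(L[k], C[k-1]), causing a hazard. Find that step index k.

[0] required=L[0]=2=2 vs D=2 ok
[1] required=max(L[1]=4,C[0]=5)=5 vs D=5 ok
[2] required=max(L[2]=7,C[1]=3)=7 vs D=7 ok
[3] required=max(L[3]=3,C[2]=6)=6 vs D=3 SHORT
[4] required=max(L[4]=3,C[3]=2)=3 vs D=3 ok
[5] required=max(L[5]=8,C[4]=3)=8 vs D=8 ok
[6] required=C[5]=2=2 vs D=2 ok

hazard at step 3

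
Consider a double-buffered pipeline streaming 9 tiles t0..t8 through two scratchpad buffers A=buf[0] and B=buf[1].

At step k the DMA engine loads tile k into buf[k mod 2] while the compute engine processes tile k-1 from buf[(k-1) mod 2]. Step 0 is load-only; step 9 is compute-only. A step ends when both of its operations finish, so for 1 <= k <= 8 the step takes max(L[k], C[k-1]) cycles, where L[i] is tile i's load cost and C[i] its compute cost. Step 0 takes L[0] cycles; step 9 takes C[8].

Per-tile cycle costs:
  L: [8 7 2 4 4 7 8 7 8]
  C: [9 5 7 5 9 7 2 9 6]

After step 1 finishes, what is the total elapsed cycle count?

end_cycle[1] = 17

step 0: L[0]=8 → dur=8, Σ=8 | A=load:t0 B=idle [load-only]
step 1: L[1]=7 C[0]=9 → dur=9, Σ=17 | A=compute:t0 B=load:t1 [compute-bound]
step 2: L[2]=2 C[1]=5 → dur=5, Σ=22 | A=load:t2 B=compute:t1 [compute-bound]
step 3: L[3]=4 C[2]=7 → dur=7, Σ=29 | A=compute:t2 B=load:t3 [compute-bound]
step 4: L[4]=4 C[3]=5 → dur=5, Σ=34 | A=load:t4 B=compute:t3 [compute-bound]
step 5: L[5]=7 C[4]=9 → dur=9, Σ=43 | A=compute:t4 B=load:t5 [compute-bound]
step 6: L[6]=8 C[5]=7 → dur=8, Σ=51 | A=load:t6 B=compute:t5 [load-bound]
step 7: L[7]=7 C[6]=2 → dur=7, Σ=58 | A=compute:t6 B=load:t7 [load-bound]
step 8: L[8]=8 C[7]=9 → dur=9, Σ=67 | A=load:t8 B=compute:t7 [compute-bound]
step 9: C[8]=6 → dur=6, Σ=73 | A=compute:t8 B=idle [compute-only]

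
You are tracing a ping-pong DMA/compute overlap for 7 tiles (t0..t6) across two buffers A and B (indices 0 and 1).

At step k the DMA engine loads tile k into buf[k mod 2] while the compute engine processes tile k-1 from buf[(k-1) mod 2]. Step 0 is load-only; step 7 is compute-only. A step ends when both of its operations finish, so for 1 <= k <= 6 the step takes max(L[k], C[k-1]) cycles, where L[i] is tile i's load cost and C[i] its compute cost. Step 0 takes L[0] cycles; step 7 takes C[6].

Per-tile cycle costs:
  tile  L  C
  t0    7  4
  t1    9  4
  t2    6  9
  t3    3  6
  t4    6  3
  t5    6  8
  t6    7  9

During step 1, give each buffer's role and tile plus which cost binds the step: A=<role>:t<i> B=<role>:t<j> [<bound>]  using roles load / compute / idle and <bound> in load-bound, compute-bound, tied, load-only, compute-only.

step 1: A=compute:t0 B=load:t1 [load-bound]

k=0 load=t0/7c comp=- wait=7 total=7
k=1 load=t1/9c comp=t0/4c wait=9 total=16
k=2 load=t2/6c comp=t1/4c wait=6 total=22
k=3 load=t3/3c comp=t2/9c wait=9 total=31
k=4 load=t4/6c comp=t3/6c wait=6 total=37
k=5 load=t5/6c comp=t4/3c wait=6 total=43
k=6 load=t6/7c comp=t5/8c wait=8 total=51
k=7 load=- comp=t6/9c wait=9 total=60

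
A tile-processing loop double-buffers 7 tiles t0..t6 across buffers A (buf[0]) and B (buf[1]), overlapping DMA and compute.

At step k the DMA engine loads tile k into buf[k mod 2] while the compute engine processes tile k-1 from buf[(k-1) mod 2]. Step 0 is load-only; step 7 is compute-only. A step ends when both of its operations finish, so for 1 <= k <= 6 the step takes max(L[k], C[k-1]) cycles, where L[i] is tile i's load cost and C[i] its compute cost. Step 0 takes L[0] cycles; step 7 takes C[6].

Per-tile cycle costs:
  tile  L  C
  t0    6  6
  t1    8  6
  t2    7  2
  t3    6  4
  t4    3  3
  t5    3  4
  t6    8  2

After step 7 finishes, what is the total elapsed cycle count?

[0] DMA t0→A (6c) ∥ CU idle ⇒ 6c, clock 6
[1] DMA t1→B (8c) ∥ CU A:t0 (6c) ⇒ 8c, clock 14
[2] DMA t2→A (7c) ∥ CU B:t1 (6c) ⇒ 7c, clock 21
[3] DMA t3→B (6c) ∥ CU A:t2 (2c) ⇒ 6c, clock 27
[4] DMA t4→A (3c) ∥ CU B:t3 (4c) ⇒ 4c, clock 31
[5] DMA t5→B (3c) ∥ CU A:t4 (3c) ⇒ 3c, clock 34
[6] DMA t6→A (8c) ∥ CU B:t5 (4c) ⇒ 8c, clock 42
[7] DMA idle ∥ CU A:t6 (2c) ⇒ 2c, clock 44

end_cycle[7] = 44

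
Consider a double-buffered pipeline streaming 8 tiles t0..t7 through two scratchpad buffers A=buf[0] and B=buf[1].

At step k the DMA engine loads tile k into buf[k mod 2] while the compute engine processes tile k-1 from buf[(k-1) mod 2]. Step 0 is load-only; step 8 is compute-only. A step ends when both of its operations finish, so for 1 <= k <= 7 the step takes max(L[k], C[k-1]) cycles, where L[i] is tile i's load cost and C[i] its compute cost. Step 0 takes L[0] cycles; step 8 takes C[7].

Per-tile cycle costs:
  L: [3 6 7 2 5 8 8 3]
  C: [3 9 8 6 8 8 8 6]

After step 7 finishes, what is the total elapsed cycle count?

end_cycle[7] = 56

step 0: L[0]=3 → dur=3, Σ=3 | A=load:t0 B=idle [load-only]
step 1: L[1]=6 C[0]=3 → dur=6, Σ=9 | A=compute:t0 B=load:t1 [load-bound]
step 2: L[2]=7 C[1]=9 → dur=9, Σ=18 | A=load:t2 B=compute:t1 [compute-bound]
step 3: L[3]=2 C[2]=8 → dur=8, Σ=26 | A=compute:t2 B=load:t3 [compute-bound]
step 4: L[4]=5 C[3]=6 → dur=6, Σ=32 | A=load:t4 B=compute:t3 [compute-bound]
step 5: L[5]=8 C[4]=8 → dur=8, Σ=40 | A=compute:t4 B=load:t5 [tied]
step 6: L[6]=8 C[5]=8 → dur=8, Σ=48 | A=load:t6 B=compute:t5 [tied]
step 7: L[7]=3 C[6]=8 → dur=8, Σ=56 | A=compute:t6 B=load:t7 [compute-bound]
step 8: C[7]=6 → dur=6, Σ=62 | A=idle B=compute:t7 [compute-only]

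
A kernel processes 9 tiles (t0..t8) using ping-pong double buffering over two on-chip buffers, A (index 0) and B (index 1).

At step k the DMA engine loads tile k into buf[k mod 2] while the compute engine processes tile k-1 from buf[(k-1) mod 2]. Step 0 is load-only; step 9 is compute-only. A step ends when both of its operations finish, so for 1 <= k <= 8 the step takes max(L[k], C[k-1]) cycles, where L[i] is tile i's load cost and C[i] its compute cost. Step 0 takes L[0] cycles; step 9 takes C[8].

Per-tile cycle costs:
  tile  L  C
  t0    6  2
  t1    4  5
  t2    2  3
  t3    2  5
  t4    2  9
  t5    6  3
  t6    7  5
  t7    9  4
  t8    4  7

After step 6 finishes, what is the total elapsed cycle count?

k=0 load=t0/6c comp=- wait=6 total=6
k=1 load=t1/4c comp=t0/2c wait=4 total=10
k=2 load=t2/2c comp=t1/5c wait=5 total=15
k=3 load=t3/2c comp=t2/3c wait=3 total=18
k=4 load=t4/2c comp=t3/5c wait=5 total=23
k=5 load=t5/6c comp=t4/9c wait=9 total=32
k=6 load=t6/7c comp=t5/3c wait=7 total=39
k=7 load=t7/9c comp=t6/5c wait=9 total=48
k=8 load=t8/4c comp=t7/4c wait=4 total=52
k=9 load=- comp=t8/7c wait=7 total=59

end_cycle[6] = 39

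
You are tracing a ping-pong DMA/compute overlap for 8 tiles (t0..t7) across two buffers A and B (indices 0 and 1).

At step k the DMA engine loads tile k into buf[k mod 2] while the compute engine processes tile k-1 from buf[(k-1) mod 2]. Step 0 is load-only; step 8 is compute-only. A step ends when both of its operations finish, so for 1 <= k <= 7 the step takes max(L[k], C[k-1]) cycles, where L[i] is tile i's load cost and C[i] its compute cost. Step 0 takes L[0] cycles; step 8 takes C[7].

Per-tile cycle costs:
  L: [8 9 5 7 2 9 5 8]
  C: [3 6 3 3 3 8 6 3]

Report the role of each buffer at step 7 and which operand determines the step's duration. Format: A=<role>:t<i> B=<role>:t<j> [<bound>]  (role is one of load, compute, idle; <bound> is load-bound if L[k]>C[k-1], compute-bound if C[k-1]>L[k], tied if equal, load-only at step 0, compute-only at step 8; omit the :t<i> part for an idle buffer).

step 7: A=compute:t6 B=load:t7 [load-bound]

  0. 8=8c; end=8; A:t0 B:-
  1. max(9,3)=9c; end=17; A:t0 B:t1
  2. max(5,6)=6c; end=23; A:t2 B:t1
  3. max(7,3)=7c; end=30; A:t2 B:t3
  4. max(2,3)=3c; end=33; A:t4 B:t3
  5. max(9,3)=9c; end=42; A:t4 B:t5
  6. max(5,8)=8c; end=50; A:t6 B:t5
  7. max(8,6)=8c; end=58; A:t6 B:t7
  8. 3=3c; end=61; A:t6 B:t7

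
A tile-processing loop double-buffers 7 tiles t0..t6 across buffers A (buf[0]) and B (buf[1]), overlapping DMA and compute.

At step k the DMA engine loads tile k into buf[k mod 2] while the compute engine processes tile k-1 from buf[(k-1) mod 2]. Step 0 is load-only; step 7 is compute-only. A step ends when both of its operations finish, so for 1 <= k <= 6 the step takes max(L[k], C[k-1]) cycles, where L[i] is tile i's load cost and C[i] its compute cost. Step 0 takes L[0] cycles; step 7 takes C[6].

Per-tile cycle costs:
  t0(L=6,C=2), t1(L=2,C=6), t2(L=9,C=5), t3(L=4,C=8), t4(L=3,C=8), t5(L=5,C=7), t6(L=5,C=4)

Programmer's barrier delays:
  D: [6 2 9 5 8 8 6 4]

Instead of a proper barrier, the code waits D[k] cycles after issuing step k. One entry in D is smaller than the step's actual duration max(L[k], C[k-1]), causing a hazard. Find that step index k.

step 0: need L[0]=6 = 6; D[0]=6 ok
step 1: need max(L[1]=2,C[0]=2) = 2; D[1]=2 ok
step 2: need max(L[2]=9,C[1]=6) = 9; D[2]=9 ok
step 3: need max(L[3]=4,C[2]=5) = 5; D[3]=5 ok
step 4: need max(L[4]=3,C[3]=8) = 8; D[4]=8 ok
step 5: need max(L[5]=5,C[4]=8) = 8; D[5]=8 ok
step 6: need max(L[6]=5,C[5]=7) = 7; D[6]=6 SHORT
step 7: need C[6]=4 = 4; D[7]=4 ok

hazard at step 6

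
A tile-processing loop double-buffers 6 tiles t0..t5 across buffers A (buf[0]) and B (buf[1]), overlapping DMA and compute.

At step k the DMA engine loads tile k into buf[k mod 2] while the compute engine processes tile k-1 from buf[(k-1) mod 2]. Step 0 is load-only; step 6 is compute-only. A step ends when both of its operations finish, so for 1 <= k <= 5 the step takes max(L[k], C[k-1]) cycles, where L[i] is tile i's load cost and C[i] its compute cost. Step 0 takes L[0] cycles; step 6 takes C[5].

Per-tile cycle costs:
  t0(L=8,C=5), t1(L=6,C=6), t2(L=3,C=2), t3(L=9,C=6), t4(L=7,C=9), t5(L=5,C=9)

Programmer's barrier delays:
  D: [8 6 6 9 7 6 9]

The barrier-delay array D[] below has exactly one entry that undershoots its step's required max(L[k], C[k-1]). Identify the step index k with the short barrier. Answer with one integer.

hazard at step 5

k=0 barrier L[0]=8→8c, D[0]=8 ok
k=1 barrier max(L[1]=6,C[0]=5)→6c, D[1]=6 ok
k=2 barrier max(L[2]=3,C[1]=6)→6c, D[2]=6 ok
k=3 barrier max(L[3]=9,C[2]=2)→9c, D[3]=9 ok
k=4 barrier max(L[4]=7,C[3]=6)→7c, D[4]=7 ok
k=5 barrier max(L[5]=5,C[4]=9)→9c, D[5]=6 SHORT
k=6 barrier C[5]=9→9c, D[6]=9 ok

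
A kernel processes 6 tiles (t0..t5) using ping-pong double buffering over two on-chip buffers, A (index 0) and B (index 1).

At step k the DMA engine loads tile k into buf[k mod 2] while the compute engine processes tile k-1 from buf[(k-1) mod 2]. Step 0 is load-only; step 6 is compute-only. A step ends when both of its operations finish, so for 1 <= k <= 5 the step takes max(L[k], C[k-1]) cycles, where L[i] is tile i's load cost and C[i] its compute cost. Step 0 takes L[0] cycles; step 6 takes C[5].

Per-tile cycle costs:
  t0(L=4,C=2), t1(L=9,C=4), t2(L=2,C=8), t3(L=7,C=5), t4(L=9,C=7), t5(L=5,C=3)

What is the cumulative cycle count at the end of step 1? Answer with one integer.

k=0 load=t0/4c comp=- wait=4 total=4
k=1 load=t1/9c comp=t0/2c wait=9 total=13
k=2 load=t2/2c comp=t1/4c wait=4 total=17
k=3 load=t3/7c comp=t2/8c wait=8 total=25
k=4 load=t4/9c comp=t3/5c wait=9 total=34
k=5 load=t5/5c comp=t4/7c wait=7 total=41
k=6 load=- comp=t5/3c wait=3 total=44

end_cycle[1] = 13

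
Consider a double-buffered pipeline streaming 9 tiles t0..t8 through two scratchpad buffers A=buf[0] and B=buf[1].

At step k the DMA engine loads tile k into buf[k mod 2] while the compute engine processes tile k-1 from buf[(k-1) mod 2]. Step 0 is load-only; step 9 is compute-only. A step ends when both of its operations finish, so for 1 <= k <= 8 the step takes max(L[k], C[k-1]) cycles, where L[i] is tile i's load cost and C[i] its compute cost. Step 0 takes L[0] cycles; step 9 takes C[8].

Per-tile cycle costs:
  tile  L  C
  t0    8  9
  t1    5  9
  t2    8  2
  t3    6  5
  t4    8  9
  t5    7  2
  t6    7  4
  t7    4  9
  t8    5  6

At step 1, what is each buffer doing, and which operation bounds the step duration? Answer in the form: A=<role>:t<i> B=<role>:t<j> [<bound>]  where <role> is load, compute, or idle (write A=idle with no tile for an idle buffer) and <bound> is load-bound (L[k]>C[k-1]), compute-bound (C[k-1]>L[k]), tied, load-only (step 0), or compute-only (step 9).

[0] DMA t0→A (8c) ∥ CU idle ⇒ 8c, clock 8
[1] DMA t1→B (5c) ∥ CU A:t0 (9c) ⇒ 9c, clock 17
[2] DMA t2→A (8c) ∥ CU B:t1 (9c) ⇒ 9c, clock 26
[3] DMA t3→B (6c) ∥ CU A:t2 (2c) ⇒ 6c, clock 32
[4] DMA t4→A (8c) ∥ CU B:t3 (5c) ⇒ 8c, clock 40
[5] DMA t5→B (7c) ∥ CU A:t4 (9c) ⇒ 9c, clock 49
[6] DMA t6→A (7c) ∥ CU B:t5 (2c) ⇒ 7c, clock 56
[7] DMA t7→B (4c) ∥ CU A:t6 (4c) ⇒ 4c, clock 60
[8] DMA t8→A (5c) ∥ CU B:t7 (9c) ⇒ 9c, clock 69
[9] DMA idle ∥ CU A:t8 (6c) ⇒ 6c, clock 75

step 1: A=compute:t0 B=load:t1 [compute-bound]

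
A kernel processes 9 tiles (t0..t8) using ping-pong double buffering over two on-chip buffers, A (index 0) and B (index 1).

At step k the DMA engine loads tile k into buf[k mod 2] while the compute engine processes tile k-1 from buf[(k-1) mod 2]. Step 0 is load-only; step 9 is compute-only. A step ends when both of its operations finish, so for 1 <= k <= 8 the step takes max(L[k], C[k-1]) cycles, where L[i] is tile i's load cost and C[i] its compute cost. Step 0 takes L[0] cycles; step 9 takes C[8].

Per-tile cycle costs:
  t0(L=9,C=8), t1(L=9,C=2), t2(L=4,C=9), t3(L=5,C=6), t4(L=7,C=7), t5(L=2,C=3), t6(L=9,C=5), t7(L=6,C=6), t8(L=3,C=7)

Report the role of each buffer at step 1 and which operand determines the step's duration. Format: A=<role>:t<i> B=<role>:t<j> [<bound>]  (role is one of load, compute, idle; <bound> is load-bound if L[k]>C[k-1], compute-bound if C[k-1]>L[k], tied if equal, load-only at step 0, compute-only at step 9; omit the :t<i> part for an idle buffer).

step 0: L[0]=9 → dur=9, Σ=9 | A=load:t0 B=idle [load-only]
step 1: L[1]=9 C[0]=8 → dur=9, Σ=18 | A=compute:t0 B=load:t1 [load-bound]
step 2: L[2]=4 C[1]=2 → dur=4, Σ=22 | A=load:t2 B=compute:t1 [load-bound]
step 3: L[3]=5 C[2]=9 → dur=9, Σ=31 | A=compute:t2 B=load:t3 [compute-bound]
step 4: L[4]=7 C[3]=6 → dur=7, Σ=38 | A=load:t4 B=compute:t3 [load-bound]
step 5: L[5]=2 C[4]=7 → dur=7, Σ=45 | A=compute:t4 B=load:t5 [compute-bound]
step 6: L[6]=9 C[5]=3 → dur=9, Σ=54 | A=load:t6 B=compute:t5 [load-bound]
step 7: L[7]=6 C[6]=5 → dur=6, Σ=60 | A=compute:t6 B=load:t7 [load-bound]
step 8: L[8]=3 C[7]=6 → dur=6, Σ=66 | A=load:t8 B=compute:t7 [compute-bound]
step 9: C[8]=7 → dur=7, Σ=73 | A=compute:t8 B=idle [compute-only]

step 1: A=compute:t0 B=load:t1 [load-bound]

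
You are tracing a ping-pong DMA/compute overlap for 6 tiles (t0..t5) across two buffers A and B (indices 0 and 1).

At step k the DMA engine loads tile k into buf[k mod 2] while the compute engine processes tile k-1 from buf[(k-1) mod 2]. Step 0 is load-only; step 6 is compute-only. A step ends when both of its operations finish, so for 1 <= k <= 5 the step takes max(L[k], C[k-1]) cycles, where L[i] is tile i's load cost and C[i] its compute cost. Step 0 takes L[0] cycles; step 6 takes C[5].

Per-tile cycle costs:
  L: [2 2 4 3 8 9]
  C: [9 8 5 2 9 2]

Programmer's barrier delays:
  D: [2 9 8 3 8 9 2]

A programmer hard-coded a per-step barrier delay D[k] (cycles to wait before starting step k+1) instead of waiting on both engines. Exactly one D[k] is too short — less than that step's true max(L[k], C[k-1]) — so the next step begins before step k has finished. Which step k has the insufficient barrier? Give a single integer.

hazard at step 3

[0] required=L[0]=2=2 vs D=2 ok
[1] required=max(L[1]=2,C[0]=9)=9 vs D=9 ok
[2] required=max(L[2]=4,C[1]=8)=8 vs D=8 ok
[3] required=max(L[3]=3,C[2]=5)=5 vs D=3 SHORT
[4] required=max(L[4]=8,C[3]=2)=8 vs D=8 ok
[5] required=max(L[5]=9,C[4]=9)=9 vs D=9 ok
[6] required=C[5]=2=2 vs D=2 ok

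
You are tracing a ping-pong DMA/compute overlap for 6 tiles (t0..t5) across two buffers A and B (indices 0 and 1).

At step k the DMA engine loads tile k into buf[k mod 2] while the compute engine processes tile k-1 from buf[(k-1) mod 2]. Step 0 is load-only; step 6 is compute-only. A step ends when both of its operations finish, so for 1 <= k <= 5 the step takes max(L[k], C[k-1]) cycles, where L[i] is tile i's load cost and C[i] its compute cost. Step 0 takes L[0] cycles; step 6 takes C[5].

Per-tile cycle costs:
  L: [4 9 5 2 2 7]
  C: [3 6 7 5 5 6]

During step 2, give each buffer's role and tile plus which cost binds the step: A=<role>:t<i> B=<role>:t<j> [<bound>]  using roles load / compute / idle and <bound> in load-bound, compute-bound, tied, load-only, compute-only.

k=0 load=t0/4c comp=- wait=4 total=4
k=1 load=t1/9c comp=t0/3c wait=9 total=13
k=2 load=t2/5c comp=t1/6c wait=6 total=19
k=3 load=t3/2c comp=t2/7c wait=7 total=26
k=4 load=t4/2c comp=t3/5c wait=5 total=31
k=5 load=t5/7c comp=t4/5c wait=7 total=38
k=6 load=- comp=t5/6c wait=6 total=44

step 2: A=load:t2 B=compute:t1 [compute-bound]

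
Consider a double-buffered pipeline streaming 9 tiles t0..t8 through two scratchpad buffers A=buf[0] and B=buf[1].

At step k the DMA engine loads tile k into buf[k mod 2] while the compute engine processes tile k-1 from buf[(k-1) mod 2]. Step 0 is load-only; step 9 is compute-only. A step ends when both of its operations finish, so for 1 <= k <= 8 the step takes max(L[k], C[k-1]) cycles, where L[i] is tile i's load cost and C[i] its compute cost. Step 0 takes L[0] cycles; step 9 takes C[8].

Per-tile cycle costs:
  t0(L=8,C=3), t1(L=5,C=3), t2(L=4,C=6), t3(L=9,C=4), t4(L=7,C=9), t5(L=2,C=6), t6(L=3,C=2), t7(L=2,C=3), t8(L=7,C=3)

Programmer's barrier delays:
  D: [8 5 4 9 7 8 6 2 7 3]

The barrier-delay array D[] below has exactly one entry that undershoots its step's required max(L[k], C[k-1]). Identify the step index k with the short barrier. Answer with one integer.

hazard at step 5

[0] required=L[0]=8=8 vs D=8 ok
[1] required=max(L[1]=5,C[0]=3)=5 vs D=5 ok
[2] required=max(L[2]=4,C[1]=3)=4 vs D=4 ok
[3] required=max(L[3]=9,C[2]=6)=9 vs D=9 ok
[4] required=max(L[4]=7,C[3]=4)=7 vs D=7 ok
[5] required=max(L[5]=2,C[4]=9)=9 vs D=8 SHORT
[6] required=max(L[6]=3,C[5]=6)=6 vs D=6 ok
[7] required=max(L[7]=2,C[6]=2)=2 vs D=2 ok
[8] required=max(L[8]=7,C[7]=3)=7 vs D=7 ok
[9] required=C[8]=3=3 vs D=3 ok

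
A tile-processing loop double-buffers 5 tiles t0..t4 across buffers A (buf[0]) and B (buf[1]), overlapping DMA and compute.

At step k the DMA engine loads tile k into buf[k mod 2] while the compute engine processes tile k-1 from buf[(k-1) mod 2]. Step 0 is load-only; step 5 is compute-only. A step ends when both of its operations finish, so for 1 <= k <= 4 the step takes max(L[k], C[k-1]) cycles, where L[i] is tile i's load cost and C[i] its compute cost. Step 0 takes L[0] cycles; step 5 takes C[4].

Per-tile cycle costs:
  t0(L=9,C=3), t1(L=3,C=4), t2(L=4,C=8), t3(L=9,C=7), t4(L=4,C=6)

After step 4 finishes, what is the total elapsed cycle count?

end_cycle[4] = 32

[0] DMA t0→A (9c) ∥ CU idle ⇒ 9c, clock 9
[1] DMA t1→B (3c) ∥ CU A:t0 (3c) ⇒ 3c, clock 12
[2] DMA t2→A (4c) ∥ CU B:t1 (4c) ⇒ 4c, clock 16
[3] DMA t3→B (9c) ∥ CU A:t2 (8c) ⇒ 9c, clock 25
[4] DMA t4→A (4c) ∥ CU B:t3 (7c) ⇒ 7c, clock 32
[5] DMA idle ∥ CU A:t4 (6c) ⇒ 6c, clock 38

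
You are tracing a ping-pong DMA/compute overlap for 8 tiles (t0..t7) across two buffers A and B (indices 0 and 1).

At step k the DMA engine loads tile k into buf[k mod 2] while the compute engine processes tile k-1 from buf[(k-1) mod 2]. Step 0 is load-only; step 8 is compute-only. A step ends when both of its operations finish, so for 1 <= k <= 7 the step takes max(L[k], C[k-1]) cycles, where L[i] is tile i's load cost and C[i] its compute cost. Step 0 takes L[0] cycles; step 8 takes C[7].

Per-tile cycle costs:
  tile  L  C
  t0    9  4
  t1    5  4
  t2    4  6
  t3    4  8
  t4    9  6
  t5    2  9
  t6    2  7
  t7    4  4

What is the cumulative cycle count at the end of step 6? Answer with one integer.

end_cycle[6] = 48

  0. 9=9c; end=9; A:t0 B:-
  1. max(5,4)=5c; end=14; A:t0 B:t1
  2. max(4,4)=4c; end=18; A:t2 B:t1
  3. max(4,6)=6c; end=24; A:t2 B:t3
  4. max(9,8)=9c; end=33; A:t4 B:t3
  5. max(2,6)=6c; end=39; A:t4 B:t5
  6. max(2,9)=9c; end=48; A:t6 B:t5
  7. max(4,7)=7c; end=55; A:t6 B:t7
  8. 4=4c; end=59; A:t6 B:t7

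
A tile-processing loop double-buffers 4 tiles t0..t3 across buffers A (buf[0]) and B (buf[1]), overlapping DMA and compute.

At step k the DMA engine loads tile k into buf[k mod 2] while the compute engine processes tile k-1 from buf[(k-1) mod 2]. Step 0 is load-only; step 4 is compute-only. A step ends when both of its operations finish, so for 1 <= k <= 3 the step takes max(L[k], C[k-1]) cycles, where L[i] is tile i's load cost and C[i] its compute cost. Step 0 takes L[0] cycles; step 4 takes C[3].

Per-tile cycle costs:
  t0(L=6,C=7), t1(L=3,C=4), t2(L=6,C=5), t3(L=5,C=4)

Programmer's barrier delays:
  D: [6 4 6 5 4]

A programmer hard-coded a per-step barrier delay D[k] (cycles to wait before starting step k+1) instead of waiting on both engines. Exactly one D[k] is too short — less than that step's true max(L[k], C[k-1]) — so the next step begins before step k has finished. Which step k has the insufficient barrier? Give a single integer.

step 0: need L[0]=6 = 6; D[0]=6 ok
step 1: need max(L[1]=3,C[0]=7) = 7; D[1]=4 SHORT
step 2: need max(L[2]=6,C[1]=4) = 6; D[2]=6 ok
step 3: need max(L[3]=5,C[2]=5) = 5; D[3]=5 ok
step 4: need C[3]=4 = 4; D[4]=4 ok

hazard at step 1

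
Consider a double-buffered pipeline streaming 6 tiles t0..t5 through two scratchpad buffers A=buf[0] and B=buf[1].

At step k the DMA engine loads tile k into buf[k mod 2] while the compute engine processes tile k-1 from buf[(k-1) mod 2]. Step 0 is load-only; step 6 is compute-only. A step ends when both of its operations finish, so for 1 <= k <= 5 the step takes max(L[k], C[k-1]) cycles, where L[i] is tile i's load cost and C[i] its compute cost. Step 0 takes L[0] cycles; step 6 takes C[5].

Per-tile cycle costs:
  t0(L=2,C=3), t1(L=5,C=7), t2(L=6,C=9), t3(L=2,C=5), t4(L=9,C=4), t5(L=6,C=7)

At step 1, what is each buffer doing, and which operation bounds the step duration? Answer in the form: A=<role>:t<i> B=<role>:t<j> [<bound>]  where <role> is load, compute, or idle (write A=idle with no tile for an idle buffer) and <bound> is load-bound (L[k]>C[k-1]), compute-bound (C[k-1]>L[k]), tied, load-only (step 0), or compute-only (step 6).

k=0 load=t0/2c comp=- wait=2 total=2
k=1 load=t1/5c comp=t0/3c wait=5 total=7
k=2 load=t2/6c comp=t1/7c wait=7 total=14
k=3 load=t3/2c comp=t2/9c wait=9 total=23
k=4 load=t4/9c comp=t3/5c wait=9 total=32
k=5 load=t5/6c comp=t4/4c wait=6 total=38
k=6 load=- comp=t5/7c wait=7 total=45

step 1: A=compute:t0 B=load:t1 [load-bound]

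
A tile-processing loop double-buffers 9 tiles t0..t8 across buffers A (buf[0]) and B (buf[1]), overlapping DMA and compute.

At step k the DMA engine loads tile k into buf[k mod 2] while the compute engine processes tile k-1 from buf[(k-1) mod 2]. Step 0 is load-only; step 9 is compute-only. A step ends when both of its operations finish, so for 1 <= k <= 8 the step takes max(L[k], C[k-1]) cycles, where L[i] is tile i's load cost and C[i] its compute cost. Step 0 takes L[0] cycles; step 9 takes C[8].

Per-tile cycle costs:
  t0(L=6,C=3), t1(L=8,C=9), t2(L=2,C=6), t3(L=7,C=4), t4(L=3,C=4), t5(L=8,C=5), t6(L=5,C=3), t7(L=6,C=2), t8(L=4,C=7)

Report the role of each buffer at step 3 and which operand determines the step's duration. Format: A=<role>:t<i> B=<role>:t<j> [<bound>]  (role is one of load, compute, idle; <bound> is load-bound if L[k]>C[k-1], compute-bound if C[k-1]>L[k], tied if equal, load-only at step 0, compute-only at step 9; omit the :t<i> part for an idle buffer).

[0] DMA t0→A (6c) ∥ CU idle ⇒ 6c, clock 6
[1] DMA t1→B (8c) ∥ CU A:t0 (3c) ⇒ 8c, clock 14
[2] DMA t2→A (2c) ∥ CU B:t1 (9c) ⇒ 9c, clock 23
[3] DMA t3→B (7c) ∥ CU A:t2 (6c) ⇒ 7c, clock 30
[4] DMA t4→A (3c) ∥ CU B:t3 (4c) ⇒ 4c, clock 34
[5] DMA t5→B (8c) ∥ CU A:t4 (4c) ⇒ 8c, clock 42
[6] DMA t6→A (5c) ∥ CU B:t5 (5c) ⇒ 5c, clock 47
[7] DMA t7→B (6c) ∥ CU A:t6 (3c) ⇒ 6c, clock 53
[8] DMA t8→A (4c) ∥ CU B:t7 (2c) ⇒ 4c, clock 57
[9] DMA idle ∥ CU A:t8 (7c) ⇒ 7c, clock 64

step 3: A=compute:t2 B=load:t3 [load-bound]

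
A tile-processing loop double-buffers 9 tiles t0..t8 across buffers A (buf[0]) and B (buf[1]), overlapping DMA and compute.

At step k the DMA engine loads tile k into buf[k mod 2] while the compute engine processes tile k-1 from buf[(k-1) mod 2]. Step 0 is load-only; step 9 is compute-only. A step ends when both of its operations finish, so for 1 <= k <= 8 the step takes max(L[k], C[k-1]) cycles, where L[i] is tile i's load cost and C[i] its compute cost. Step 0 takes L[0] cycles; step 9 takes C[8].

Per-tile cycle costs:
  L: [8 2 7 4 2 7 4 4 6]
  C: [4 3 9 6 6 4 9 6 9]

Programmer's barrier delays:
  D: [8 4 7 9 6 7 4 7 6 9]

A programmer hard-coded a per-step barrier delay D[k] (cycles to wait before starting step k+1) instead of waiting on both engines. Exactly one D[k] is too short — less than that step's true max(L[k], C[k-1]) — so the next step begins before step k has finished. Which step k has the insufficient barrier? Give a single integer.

hazard at step 7

k=0 barrier L[0]=8→8c, D[0]=8 ok
k=1 barrier max(L[1]=2,C[0]=4)→4c, D[1]=4 ok
k=2 barrier max(L[2]=7,C[1]=3)→7c, D[2]=7 ok
k=3 barrier max(L[3]=4,C[2]=9)→9c, D[3]=9 ok
k=4 barrier max(L[4]=2,C[3]=6)→6c, D[4]=6 ok
k=5 barrier max(L[5]=7,C[4]=6)→7c, D[5]=7 ok
k=6 barrier max(L[6]=4,C[5]=4)→4c, D[6]=4 ok
k=7 barrier max(L[7]=4,C[6]=9)→9c, D[7]=7 SHORT
k=8 barrier max(L[8]=6,C[7]=6)→6c, D[8]=6 ok
k=9 barrier C[8]=9→9c, D[9]=9 ok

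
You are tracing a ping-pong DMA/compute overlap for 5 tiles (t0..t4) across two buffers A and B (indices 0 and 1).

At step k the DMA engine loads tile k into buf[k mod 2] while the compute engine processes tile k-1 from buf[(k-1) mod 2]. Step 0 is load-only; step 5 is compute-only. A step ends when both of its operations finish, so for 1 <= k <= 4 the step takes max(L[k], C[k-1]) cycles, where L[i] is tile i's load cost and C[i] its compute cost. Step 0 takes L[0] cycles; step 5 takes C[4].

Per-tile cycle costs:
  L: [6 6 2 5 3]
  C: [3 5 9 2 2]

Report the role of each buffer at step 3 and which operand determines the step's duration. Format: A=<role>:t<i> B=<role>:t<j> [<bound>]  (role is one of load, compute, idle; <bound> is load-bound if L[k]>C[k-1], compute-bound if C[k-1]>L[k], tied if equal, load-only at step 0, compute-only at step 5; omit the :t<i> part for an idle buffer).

step 0: L[0]=6 → dur=6, Σ=6 | A=load:t0 B=idle [load-only]
step 1: L[1]=6 C[0]=3 → dur=6, Σ=12 | A=compute:t0 B=load:t1 [load-bound]
step 2: L[2]=2 C[1]=5 → dur=5, Σ=17 | A=load:t2 B=compute:t1 [compute-bound]
step 3: L[3]=5 C[2]=9 → dur=9, Σ=26 | A=compute:t2 B=load:t3 [compute-bound]
step 4: L[4]=3 C[3]=2 → dur=3, Σ=29 | A=load:t4 B=compute:t3 [load-bound]
step 5: C[4]=2 → dur=2, Σ=31 | A=compute:t4 B=idle [compute-only]

step 3: A=compute:t2 B=load:t3 [compute-bound]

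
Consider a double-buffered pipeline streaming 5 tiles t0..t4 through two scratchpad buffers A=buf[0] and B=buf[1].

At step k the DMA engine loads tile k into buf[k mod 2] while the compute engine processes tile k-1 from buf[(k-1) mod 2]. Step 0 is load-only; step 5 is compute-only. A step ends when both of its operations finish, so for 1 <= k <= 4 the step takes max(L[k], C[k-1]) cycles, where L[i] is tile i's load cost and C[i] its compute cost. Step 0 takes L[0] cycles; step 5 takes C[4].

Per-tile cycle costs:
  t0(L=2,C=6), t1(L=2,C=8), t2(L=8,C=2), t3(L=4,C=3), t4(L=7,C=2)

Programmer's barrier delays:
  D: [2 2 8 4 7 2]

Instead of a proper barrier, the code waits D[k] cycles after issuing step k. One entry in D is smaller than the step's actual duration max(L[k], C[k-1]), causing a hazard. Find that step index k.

hazard at step 1

[0] required=L[0]=2=2 vs D=2 ok
[1] required=max(L[1]=2,C[0]=6)=6 vs D=2 SHORT
[2] required=max(L[2]=8,C[1]=8)=8 vs D=8 ok
[3] required=max(L[3]=4,C[2]=2)=4 vs D=4 ok
[4] required=max(L[4]=7,C[3]=3)=7 vs D=7 ok
[5] required=C[4]=2=2 vs D=2 ok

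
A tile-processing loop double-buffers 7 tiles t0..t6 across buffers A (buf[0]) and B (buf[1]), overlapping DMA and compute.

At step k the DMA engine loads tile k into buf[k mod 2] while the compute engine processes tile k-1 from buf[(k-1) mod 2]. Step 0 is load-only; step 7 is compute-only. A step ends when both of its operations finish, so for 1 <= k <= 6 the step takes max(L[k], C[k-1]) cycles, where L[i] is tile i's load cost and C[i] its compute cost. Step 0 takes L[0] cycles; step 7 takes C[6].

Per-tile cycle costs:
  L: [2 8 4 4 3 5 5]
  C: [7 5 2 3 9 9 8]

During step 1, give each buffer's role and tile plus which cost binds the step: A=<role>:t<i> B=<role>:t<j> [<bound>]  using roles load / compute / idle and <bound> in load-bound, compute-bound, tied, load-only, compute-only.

k=0 load=t0/2c comp=- wait=2 total=2
k=1 load=t1/8c comp=t0/7c wait=8 total=10
k=2 load=t2/4c comp=t1/5c wait=5 total=15
k=3 load=t3/4c comp=t2/2c wait=4 total=19
k=4 load=t4/3c comp=t3/3c wait=3 total=22
k=5 load=t5/5c comp=t4/9c wait=9 total=31
k=6 load=t6/5c comp=t5/9c wait=9 total=40
k=7 load=- comp=t6/8c wait=8 total=48

step 1: A=compute:t0 B=load:t1 [load-bound]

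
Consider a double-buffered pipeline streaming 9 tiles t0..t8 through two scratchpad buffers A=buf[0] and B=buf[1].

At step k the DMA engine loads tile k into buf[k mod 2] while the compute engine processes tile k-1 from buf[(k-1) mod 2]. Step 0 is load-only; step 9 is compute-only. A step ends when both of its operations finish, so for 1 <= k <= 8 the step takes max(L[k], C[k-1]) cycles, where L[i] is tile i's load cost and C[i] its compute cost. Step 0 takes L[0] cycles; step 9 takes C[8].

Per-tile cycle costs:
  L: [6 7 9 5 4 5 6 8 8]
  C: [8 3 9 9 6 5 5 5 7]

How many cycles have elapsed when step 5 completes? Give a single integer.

end_cycle[5] = 47

step 0: L[0]=6 → dur=6, Σ=6 | A=load:t0 B=idle [load-only]
step 1: L[1]=7 C[0]=8 → dur=8, Σ=14 | A=compute:t0 B=load:t1 [compute-bound]
step 2: L[2]=9 C[1]=3 → dur=9, Σ=23 | A=load:t2 B=compute:t1 [load-bound]
step 3: L[3]=5 C[2]=9 → dur=9, Σ=32 | A=compute:t2 B=load:t3 [compute-bound]
step 4: L[4]=4 C[3]=9 → dur=9, Σ=41 | A=load:t4 B=compute:t3 [compute-bound]
step 5: L[5]=5 C[4]=6 → dur=6, Σ=47 | A=compute:t4 B=load:t5 [compute-bound]
step 6: L[6]=6 C[5]=5 → dur=6, Σ=53 | A=load:t6 B=compute:t5 [load-bound]
step 7: L[7]=8 C[6]=5 → dur=8, Σ=61 | A=compute:t6 B=load:t7 [load-bound]
step 8: L[8]=8 C[7]=5 → dur=8, Σ=69 | A=load:t8 B=compute:t7 [load-bound]
step 9: C[8]=7 → dur=7, Σ=76 | A=compute:t8 B=idle [compute-only]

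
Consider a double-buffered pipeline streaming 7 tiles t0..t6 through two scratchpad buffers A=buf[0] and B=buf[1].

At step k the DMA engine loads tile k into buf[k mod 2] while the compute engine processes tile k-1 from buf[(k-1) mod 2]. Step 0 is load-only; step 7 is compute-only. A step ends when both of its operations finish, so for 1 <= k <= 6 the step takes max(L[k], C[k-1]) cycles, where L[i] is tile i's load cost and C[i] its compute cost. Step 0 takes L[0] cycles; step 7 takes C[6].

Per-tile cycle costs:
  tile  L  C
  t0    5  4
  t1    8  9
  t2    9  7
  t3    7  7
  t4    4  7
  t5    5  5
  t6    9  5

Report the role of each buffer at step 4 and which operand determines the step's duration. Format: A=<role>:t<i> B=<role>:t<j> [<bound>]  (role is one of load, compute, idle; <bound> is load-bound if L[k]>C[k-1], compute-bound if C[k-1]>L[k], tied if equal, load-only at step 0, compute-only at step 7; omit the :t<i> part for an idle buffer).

[0] DMA t0→A (5c) ∥ CU idle ⇒ 5c, clock 5
[1] DMA t1→B (8c) ∥ CU A:t0 (4c) ⇒ 8c, clock 13
[2] DMA t2→A (9c) ∥ CU B:t1 (9c) ⇒ 9c, clock 22
[3] DMA t3→B (7c) ∥ CU A:t2 (7c) ⇒ 7c, clock 29
[4] DMA t4→A (4c) ∥ CU B:t3 (7c) ⇒ 7c, clock 36
[5] DMA t5→B (5c) ∥ CU A:t4 (7c) ⇒ 7c, clock 43
[6] DMA t6→A (9c) ∥ CU B:t5 (5c) ⇒ 9c, clock 52
[7] DMA idle ∥ CU A:t6 (5c) ⇒ 5c, clock 57

step 4: A=load:t4 B=compute:t3 [compute-bound]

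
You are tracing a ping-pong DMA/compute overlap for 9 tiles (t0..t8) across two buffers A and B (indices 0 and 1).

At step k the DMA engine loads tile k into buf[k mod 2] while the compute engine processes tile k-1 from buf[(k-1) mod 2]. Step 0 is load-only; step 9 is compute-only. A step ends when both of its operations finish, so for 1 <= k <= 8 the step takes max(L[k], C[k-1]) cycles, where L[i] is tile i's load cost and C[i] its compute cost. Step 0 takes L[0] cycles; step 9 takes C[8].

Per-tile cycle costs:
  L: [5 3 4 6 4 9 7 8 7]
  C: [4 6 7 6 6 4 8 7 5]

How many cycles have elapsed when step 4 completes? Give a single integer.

  0. 5=5c; end=5; A:t0 B:-
  1. max(3,4)=4c; end=9; A:t0 B:t1
  2. max(4,6)=6c; end=15; A:t2 B:t1
  3. max(6,7)=7c; end=22; A:t2 B:t3
  4. max(4,6)=6c; end=28; A:t4 B:t3
  5. max(9,6)=9c; end=37; A:t4 B:t5
  6. max(7,4)=7c; end=44; A:t6 B:t5
  7. max(8,8)=8c; end=52; A:t6 B:t7
  8. max(7,7)=7c; end=59; A:t8 B:t7
  9. 5=5c; end=64; A:t8 B:t7

end_cycle[4] = 28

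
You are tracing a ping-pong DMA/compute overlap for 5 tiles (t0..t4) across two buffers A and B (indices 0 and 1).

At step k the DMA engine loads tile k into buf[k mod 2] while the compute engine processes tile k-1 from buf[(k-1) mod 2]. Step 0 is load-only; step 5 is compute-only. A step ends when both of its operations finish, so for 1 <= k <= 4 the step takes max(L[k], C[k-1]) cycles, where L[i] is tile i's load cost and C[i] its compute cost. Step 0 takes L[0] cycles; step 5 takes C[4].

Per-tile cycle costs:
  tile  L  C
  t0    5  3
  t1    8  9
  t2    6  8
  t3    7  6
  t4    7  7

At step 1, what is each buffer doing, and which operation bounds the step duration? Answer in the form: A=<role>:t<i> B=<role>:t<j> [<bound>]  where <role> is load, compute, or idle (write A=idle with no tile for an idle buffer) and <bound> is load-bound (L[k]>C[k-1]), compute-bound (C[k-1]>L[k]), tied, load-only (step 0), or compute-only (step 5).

step 1: A=compute:t0 B=load:t1 [load-bound]

[0] DMA t0→A (5c) ∥ CU idle ⇒ 5c, clock 5
[1] DMA t1→B (8c) ∥ CU A:t0 (3c) ⇒ 8c, clock 13
[2] DMA t2→A (6c) ∥ CU B:t1 (9c) ⇒ 9c, clock 22
[3] DMA t3→B (7c) ∥ CU A:t2 (8c) ⇒ 8c, clock 30
[4] DMA t4→A (7c) ∥ CU B:t3 (6c) ⇒ 7c, clock 37
[5] DMA idle ∥ CU A:t4 (7c) ⇒ 7c, clock 44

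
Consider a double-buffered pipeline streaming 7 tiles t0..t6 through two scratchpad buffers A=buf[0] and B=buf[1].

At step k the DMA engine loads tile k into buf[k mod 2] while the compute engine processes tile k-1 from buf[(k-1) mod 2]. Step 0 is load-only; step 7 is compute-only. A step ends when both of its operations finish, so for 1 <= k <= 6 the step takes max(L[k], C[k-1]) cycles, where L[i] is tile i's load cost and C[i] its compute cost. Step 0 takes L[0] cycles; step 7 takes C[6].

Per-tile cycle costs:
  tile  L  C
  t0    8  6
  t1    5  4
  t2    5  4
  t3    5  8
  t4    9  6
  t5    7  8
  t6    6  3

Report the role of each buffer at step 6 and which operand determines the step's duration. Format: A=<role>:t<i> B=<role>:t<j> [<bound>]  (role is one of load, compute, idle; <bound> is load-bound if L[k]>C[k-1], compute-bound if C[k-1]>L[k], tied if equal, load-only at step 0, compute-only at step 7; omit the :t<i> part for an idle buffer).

step 0: L[0]=8 → dur=8, Σ=8 | A=load:t0 B=idle [load-only]
step 1: L[1]=5 C[0]=6 → dur=6, Σ=14 | A=compute:t0 B=load:t1 [compute-bound]
step 2: L[2]=5 C[1]=4 → dur=5, Σ=19 | A=load:t2 B=compute:t1 [load-bound]
step 3: L[3]=5 C[2]=4 → dur=5, Σ=24 | A=compute:t2 B=load:t3 [load-bound]
step 4: L[4]=9 C[3]=8 → dur=9, Σ=33 | A=load:t4 B=compute:t3 [load-bound]
step 5: L[5]=7 C[4]=6 → dur=7, Σ=40 | A=compute:t4 B=load:t5 [load-bound]
step 6: L[6]=6 C[5]=8 → dur=8, Σ=48 | A=load:t6 B=compute:t5 [compute-bound]
step 7: C[6]=3 → dur=3, Σ=51 | A=compute:t6 B=idle [compute-only]

step 6: A=load:t6 B=compute:t5 [compute-bound]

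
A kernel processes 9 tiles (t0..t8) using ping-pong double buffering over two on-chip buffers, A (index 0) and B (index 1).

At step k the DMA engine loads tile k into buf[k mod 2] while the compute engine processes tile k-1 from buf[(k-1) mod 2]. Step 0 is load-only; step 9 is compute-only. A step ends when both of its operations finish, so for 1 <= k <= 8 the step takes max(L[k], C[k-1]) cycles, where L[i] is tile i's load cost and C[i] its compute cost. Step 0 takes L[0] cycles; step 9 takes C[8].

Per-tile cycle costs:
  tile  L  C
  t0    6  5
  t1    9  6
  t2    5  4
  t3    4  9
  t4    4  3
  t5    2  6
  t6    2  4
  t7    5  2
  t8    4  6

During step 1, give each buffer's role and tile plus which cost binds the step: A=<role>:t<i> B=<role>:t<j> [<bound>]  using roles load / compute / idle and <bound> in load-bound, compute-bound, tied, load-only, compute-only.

k=0 load=t0/6c comp=- wait=6 total=6
k=1 load=t1/9c comp=t0/5c wait=9 total=15
k=2 load=t2/5c comp=t1/6c wait=6 total=21
k=3 load=t3/4c comp=t2/4c wait=4 total=25
k=4 load=t4/4c comp=t3/9c wait=9 total=34
k=5 load=t5/2c comp=t4/3c wait=3 total=37
k=6 load=t6/2c comp=t5/6c wait=6 total=43
k=7 load=t7/5c comp=t6/4c wait=5 total=48
k=8 load=t8/4c comp=t7/2c wait=4 total=52
k=9 load=- comp=t8/6c wait=6 total=58

step 1: A=compute:t0 B=load:t1 [load-bound]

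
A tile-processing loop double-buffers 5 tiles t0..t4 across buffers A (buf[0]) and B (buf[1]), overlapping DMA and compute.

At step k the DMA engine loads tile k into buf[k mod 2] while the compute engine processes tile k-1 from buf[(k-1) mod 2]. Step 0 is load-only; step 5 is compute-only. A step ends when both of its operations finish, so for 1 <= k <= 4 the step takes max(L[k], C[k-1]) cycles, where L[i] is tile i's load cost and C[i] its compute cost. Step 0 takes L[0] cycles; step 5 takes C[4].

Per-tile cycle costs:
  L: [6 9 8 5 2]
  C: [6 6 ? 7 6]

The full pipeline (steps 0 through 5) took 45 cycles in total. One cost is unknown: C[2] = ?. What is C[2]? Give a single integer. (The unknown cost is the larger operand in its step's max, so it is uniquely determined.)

C[2] = 9

step 0 | dur = L[0]=6 = 6
step 1 | dur = max(L[1]=9, C[0]=6) = 9
step 2 | dur = max(L[2]=8, C[1]=6) = 8
step 3 | dur = max(L[3]=5, C[2]=?) = C[2]  (unknown; binding)
step 4 | dur = max(L[4]=2, C[3]=7) = 7
step 5 | dur = C[4]=6 = 6
sum of known step durations = 36
dur[3] = total - known = 45 - 36 = 9
C[2] is the binding max in step 3, so C[2] = dur[3] = 9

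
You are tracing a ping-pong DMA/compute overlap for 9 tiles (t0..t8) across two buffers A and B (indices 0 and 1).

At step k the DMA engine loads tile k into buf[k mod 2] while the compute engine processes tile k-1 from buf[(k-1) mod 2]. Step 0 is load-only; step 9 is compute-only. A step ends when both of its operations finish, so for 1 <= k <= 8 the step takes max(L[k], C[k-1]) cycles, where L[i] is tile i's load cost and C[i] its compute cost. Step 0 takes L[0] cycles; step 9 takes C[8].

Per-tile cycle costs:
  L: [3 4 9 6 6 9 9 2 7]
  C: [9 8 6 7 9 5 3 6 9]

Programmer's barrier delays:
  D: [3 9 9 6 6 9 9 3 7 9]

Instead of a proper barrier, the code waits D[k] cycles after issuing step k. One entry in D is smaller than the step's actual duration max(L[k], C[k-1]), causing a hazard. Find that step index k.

k=0 barrier L[0]=3→3c, D[0]=3 ok
k=1 barrier max(L[1]=4,C[0]=9)→9c, D[1]=9 ok
k=2 barrier max(L[2]=9,C[1]=8)→9c, D[2]=9 ok
k=3 barrier max(L[3]=6,C[2]=6)→6c, D[3]=6 ok
k=4 barrier max(L[4]=6,C[3]=7)→7c, D[4]=6 SHORT
k=5 barrier max(L[5]=9,C[4]=9)→9c, D[5]=9 ok
k=6 barrier max(L[6]=9,C[5]=5)→9c, D[6]=9 ok
k=7 barrier max(L[7]=2,C[6]=3)→3c, D[7]=3 ok
k=8 barrier max(L[8]=7,C[7]=6)→7c, D[8]=7 ok
k=9 barrier C[8]=9→9c, D[9]=9 ok

hazard at step 4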